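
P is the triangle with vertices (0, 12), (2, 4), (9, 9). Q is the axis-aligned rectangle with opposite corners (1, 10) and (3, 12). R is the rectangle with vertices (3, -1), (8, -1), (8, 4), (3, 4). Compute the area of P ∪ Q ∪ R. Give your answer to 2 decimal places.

59.33

By inclusion–exclusion:
Individual areas: |P| = 33, |Q| = 4, |R| = 25.
|P∩Q| = 2.6667.
|P∩R| = 0.
|Q∩R| = 0 (no overlap).
|P∩Q∩R| = 0.
|P ∪ Q ∪ R| = 62 − 2.6667 + 0 = 59.33.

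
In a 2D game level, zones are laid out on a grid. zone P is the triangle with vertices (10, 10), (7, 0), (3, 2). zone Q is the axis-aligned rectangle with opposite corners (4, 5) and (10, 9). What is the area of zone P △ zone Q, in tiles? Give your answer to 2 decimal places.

33.20

|zone P| = 23, |zone Q| = 24, |zone P∩zone Q| = 6.9.
|zone P △ zone Q| = |zone P| + |zone Q| − 2·|zone P∩zone Q| = 23 + 24 − 13.8 = 33.20.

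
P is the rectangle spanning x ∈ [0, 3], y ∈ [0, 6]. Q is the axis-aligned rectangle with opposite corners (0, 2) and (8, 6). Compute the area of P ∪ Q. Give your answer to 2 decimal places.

By inclusion–exclusion:
Individual areas: |P| = 18, |Q| = 32.
|P∩Q|: x∈[0,3], y∈[2,6] → 3·4 = 12.
|P ∪ Q| = 50 − 12 = 38.00.

38.00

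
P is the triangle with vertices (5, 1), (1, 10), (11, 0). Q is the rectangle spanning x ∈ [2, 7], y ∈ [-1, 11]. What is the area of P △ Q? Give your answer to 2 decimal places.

|P| = 25, |Q| = 60, |P∩Q| = 17.7083.
|P △ Q| = |P| + |Q| − 2·|P∩Q| = 25 + 60 − 35.4167 = 49.58.

49.58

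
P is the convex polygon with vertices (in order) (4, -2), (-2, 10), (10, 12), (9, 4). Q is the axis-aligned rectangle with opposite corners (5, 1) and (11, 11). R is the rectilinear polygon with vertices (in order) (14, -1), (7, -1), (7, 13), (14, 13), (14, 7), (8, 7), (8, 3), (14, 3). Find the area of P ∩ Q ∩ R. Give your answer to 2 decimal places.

The intersection is the polygon with vertices (7,1.6), (7,11), (9.875,11), (9.375,7), (8,7), (8,3), (8.167,3).
By the shoelace formula its area is 15.32.

15.32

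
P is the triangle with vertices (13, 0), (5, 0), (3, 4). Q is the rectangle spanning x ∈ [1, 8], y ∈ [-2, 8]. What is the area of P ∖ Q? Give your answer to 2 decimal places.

5.00

|P| = 16, |P∩Q| = 11.
|P ∖ Q| = |P| − |P∩Q| = 16 − 11 = 5.00.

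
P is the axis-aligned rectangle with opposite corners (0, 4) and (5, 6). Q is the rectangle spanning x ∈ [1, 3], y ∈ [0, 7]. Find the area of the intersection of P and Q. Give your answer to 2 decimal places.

|P∩Q|: x∈[1,3], y∈[4,6] → 2·2 = 4.

4.00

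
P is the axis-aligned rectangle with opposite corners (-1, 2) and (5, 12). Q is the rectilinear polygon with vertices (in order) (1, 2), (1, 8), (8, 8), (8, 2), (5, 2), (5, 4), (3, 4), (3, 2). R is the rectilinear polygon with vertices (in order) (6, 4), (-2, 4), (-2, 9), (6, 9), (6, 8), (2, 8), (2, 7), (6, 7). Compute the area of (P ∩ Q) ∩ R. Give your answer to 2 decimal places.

|P ∩ Q| = 20.
|(P ∩ Q) ∩ R| = 13.00.

13.00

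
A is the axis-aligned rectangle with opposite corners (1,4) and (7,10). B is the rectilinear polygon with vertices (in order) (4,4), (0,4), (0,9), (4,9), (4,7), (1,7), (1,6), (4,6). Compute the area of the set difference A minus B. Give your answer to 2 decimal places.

|A| = 36, |A∩B| = 12.
|A ∖ B| = |A| − |A∩B| = 36 − 12 = 24.00.

24.00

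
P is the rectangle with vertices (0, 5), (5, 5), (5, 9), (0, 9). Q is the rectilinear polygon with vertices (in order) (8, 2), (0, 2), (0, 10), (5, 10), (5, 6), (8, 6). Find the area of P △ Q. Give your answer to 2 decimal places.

|P| = 20, |Q| = 52, |P∩Q| = 20.
|P △ Q| = |P| + |Q| − 2·|P∩Q| = 20 + 52 − 40 = 32.00.

32.00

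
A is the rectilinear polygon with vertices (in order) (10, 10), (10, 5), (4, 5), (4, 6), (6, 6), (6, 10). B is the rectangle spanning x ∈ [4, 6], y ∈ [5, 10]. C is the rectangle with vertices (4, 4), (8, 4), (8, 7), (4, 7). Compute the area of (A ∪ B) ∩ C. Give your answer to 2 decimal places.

The region (A ∪ B) ∩ C is the polygon with vertices (6,5), (4,5), (4,6), (4,7), (8,7), (8,5).
By the shoelace formula its area is 8.00.

8.00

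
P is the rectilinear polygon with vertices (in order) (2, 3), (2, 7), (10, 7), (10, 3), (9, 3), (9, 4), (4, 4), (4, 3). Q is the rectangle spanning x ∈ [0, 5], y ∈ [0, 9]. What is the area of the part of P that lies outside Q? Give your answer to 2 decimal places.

|P| = 27, |P∩Q| = 11.
|P ∖ Q| = |P| − |P∩Q| = 27 − 11 = 16.00.

16.00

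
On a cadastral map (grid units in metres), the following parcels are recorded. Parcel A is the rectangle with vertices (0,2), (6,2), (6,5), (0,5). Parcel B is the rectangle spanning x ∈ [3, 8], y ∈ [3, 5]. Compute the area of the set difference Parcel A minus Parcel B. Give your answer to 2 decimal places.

12.00

|Parcel A∩Parcel B|: x∈[3,6], y∈[3,5] → 3·2 = 6.
|Parcel A| = 18.
|Parcel A ∖ Parcel B| = |Parcel A| − |Parcel A∩Parcel B| = 18 − 6 = 12.00.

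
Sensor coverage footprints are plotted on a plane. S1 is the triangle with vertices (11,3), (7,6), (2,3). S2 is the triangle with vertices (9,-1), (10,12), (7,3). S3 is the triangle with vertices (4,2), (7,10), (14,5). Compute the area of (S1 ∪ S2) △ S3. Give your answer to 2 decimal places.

30.60

|S1 ∪ S2| = 24.7154.
|(S1 ∪ S2) ∩ S3| = 14.8059.
|(S1 ∪ S2) △ S3| = 24.7154 + 35.5 − 29.6117 = 30.60.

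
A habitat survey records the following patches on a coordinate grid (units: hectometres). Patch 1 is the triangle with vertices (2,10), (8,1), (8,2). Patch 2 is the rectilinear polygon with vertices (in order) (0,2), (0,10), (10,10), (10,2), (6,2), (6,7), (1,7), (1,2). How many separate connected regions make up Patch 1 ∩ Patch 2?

Patch 1 ∩ Patch 2 splits into 2 disjoint pieces (area 0.375, area 1.3333).

2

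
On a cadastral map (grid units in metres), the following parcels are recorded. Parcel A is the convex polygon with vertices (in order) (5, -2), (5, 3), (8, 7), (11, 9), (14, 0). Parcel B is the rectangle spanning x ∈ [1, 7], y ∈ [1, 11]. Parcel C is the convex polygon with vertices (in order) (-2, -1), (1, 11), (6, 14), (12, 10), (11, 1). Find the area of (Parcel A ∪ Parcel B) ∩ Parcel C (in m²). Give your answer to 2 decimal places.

|Parcel A ∪ Parcel B| = 114.8333.
|(Parcel A ∪ Parcel B) ∩ Parcel C| = 91.77.

91.77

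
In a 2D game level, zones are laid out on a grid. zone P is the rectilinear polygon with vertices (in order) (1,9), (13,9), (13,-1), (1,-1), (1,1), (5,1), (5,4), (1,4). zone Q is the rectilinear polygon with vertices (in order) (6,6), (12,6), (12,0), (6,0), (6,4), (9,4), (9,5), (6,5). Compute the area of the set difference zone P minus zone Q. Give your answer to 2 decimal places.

|zone P| = 108, |zone P∩zone Q| = 33.
|zone P ∖ zone Q| = |zone P| − |zone P∩zone Q| = 108 − 33 = 75.00.

75.00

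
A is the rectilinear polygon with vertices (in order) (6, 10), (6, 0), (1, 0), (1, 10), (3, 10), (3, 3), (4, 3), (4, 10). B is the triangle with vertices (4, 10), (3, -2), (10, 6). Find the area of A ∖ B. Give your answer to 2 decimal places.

23.10

|A| = 43, |A∩B| = 19.8988.
|A ∖ B| = |A| − |A∩B| = 43 − 19.8988 = 23.10.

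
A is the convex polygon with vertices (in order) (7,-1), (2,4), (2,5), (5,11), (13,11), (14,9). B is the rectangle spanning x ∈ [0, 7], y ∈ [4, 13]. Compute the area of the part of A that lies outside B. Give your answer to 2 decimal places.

|A| = 86.5, |A∩B| = 26.
|A ∖ B| = |A| − |A∩B| = 86.5 − 26 = 60.50.

60.50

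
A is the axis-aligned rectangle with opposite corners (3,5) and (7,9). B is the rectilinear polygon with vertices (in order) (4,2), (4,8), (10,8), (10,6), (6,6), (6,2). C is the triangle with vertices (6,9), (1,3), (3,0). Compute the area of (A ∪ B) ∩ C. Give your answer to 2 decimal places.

4.60

The region (A ∪ B) ∩ C is the polygon with vertices (4,5), (3,5), (3,5.4), (6,9), (4,3).
By the shoelace formula its area is 4.60.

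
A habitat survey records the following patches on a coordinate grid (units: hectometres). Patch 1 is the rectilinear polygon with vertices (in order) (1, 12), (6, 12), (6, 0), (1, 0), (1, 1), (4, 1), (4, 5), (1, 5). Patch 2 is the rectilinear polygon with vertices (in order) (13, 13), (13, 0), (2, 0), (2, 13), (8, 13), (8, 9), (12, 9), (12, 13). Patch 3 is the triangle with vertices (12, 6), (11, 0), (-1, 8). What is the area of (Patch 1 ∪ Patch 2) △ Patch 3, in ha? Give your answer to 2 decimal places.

97.05

|Patch 1 ∪ Patch 2| = 135.
|(Patch 1 ∪ Patch 2) ∩ Patch 3| = 38.9744.
|(Patch 1 ∪ Patch 2) △ Patch 3| = 135 + 40 − 77.9487 = 97.05.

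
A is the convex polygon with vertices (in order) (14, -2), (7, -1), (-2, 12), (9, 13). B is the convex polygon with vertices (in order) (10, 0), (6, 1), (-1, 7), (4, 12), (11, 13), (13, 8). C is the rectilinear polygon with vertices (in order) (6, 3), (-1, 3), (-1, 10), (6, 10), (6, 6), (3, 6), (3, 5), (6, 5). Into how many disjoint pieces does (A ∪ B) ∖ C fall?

1

(A ∪ B) ∖ C is a single connected region.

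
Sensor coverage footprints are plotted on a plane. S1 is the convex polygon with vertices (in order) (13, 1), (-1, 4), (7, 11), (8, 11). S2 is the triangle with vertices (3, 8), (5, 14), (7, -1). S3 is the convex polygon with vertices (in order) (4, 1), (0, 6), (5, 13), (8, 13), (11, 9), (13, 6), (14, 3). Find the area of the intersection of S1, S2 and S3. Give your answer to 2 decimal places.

12.53

The intersection is the polygon with vertices (3.16,7.64), (5.567,9.746), (6.549,2.382), (5.386,2.632).
By the shoelace formula its area is 12.53.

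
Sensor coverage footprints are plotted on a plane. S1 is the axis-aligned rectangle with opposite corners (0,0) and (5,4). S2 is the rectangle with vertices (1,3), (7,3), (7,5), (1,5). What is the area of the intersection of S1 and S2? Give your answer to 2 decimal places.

|S1∩S2|: x∈[1,5], y∈[3,4] → 4·1 = 4.

4.00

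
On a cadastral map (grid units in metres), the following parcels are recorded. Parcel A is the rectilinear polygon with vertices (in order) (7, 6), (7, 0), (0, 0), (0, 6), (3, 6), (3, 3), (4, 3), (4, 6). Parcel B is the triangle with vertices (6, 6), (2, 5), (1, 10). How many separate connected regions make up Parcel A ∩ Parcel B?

Parcel A ∩ Parcel B splits into 2 disjoint pieces (area 0.975, area 0.5).

2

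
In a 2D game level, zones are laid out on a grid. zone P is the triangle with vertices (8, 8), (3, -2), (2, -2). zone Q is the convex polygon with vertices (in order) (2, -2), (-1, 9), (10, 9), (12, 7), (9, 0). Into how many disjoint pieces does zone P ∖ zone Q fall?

zone P ∖ zone Q is a single connected region.

1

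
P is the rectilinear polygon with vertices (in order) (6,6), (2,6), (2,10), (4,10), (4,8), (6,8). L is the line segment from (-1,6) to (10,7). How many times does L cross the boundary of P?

2

The segment meets the boundary at (2,6.273), (6,6.636).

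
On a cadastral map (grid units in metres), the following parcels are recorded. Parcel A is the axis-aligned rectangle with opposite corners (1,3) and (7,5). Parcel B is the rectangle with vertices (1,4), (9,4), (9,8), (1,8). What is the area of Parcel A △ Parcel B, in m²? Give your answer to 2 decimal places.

32.00

|Parcel A∩Parcel B|: x∈[1,7], y∈[4,5] → 6·1 = 6.
|Parcel A △ Parcel B| = |Parcel A| + |Parcel B| − 2·|Parcel A∩Parcel B| = 12 + 32 − 12 = 32.00.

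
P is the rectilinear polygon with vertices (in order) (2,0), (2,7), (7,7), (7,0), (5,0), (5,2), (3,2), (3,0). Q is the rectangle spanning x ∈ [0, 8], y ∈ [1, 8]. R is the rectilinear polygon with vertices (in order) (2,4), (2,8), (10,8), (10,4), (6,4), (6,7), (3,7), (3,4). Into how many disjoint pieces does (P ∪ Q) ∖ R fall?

1

(P ∪ Q) ∖ R is a single connected region.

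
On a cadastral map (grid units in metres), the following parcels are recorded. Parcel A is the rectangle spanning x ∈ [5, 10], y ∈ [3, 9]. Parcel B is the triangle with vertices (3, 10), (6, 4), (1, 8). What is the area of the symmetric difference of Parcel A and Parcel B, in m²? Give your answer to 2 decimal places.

37.80

|Parcel A| = 30, |Parcel B| = 9, |Parcel A∩Parcel B| = 0.6.
|Parcel A △ Parcel B| = |Parcel A| + |Parcel B| − 2·|Parcel A∩Parcel B| = 30 + 9 − 1.2 = 37.80.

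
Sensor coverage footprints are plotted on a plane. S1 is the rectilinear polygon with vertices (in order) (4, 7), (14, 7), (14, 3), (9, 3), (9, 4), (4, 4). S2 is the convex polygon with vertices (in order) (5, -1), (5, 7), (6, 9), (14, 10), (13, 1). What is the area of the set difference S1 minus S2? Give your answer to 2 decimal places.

|S1| = 35, |S1∩S2| = 29.7778.
|S1 ∖ S2| = |S1| − |S1∩S2| = 35 − 29.7778 = 5.22.

5.22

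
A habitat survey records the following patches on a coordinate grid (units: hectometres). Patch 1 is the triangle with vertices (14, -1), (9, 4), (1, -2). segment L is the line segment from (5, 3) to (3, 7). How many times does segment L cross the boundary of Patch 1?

The segment lies entirely outside Patch 1 and never meets its boundary.

0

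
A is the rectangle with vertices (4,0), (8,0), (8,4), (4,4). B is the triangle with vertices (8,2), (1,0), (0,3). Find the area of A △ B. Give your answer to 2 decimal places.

|A| = 16, |B| = 11.5, |A∩B| = 3.2857.
|A △ B| = |A| + |B| − 2·|A∩B| = 16 + 11.5 − 6.5714 = 20.93.

20.93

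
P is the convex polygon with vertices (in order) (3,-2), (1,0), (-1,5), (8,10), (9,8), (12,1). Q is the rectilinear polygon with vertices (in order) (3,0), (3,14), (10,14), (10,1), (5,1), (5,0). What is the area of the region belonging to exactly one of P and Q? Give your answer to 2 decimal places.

|P| = 91.5, |Q| = 93, |P∩Q| = 53.8889.
|P △ Q| = |P| + |Q| − 2·|P∩Q| = 91.5 + 93 − 107.7778 = 76.72.

76.72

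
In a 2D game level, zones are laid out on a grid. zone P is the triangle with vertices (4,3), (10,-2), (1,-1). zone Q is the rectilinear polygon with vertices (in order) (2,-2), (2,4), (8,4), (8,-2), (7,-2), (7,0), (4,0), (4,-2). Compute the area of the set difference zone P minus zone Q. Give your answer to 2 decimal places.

|zone P| = 19.5, |zone P∩zone Q| = 12.8333.
|zone P ∖ zone Q| = |zone P| − |zone P∩zone Q| = 19.5 − 12.8333 = 6.67.

6.67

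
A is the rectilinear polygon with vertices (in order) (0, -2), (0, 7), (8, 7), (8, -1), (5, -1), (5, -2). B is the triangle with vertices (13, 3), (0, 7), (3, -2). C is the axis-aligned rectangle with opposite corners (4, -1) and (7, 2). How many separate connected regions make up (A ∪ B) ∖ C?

1

(A ∪ B) ∖ C is a single connected region.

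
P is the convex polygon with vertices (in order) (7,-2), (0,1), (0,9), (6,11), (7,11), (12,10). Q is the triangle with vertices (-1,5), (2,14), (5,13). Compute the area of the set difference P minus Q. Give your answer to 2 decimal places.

103.63

|P| = 107, |P∩Q| = 3.3681.
|P ∖ Q| = |P| − |P∩Q| = 107 − 3.3681 = 103.63.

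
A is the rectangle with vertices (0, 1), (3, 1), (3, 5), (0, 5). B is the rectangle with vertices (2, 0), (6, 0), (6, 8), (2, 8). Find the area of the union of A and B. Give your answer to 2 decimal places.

By inclusion–exclusion:
Individual areas: |A| = 12, |B| = 32.
|A∩B|: x∈[2,3], y∈[1,5] → 1·4 = 4.
|A ∪ B| = 44 − 4 = 40.00.

40.00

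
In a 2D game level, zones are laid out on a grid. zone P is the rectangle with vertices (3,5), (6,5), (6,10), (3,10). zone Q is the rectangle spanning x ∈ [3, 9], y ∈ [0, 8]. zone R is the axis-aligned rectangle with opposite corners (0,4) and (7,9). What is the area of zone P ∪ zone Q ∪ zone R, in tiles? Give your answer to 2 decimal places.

70.00

By inclusion–exclusion:
Individual areas: |zone P| = 15, |zone Q| = 48, |zone R| = 35.
|zone P∩zone Q|: x∈[3,6], y∈[5,8] → 3·3 = 9.
|zone P∩zone R|: x∈[3,6], y∈[5,9] → 3·4 = 12.
|zone Q∩zone R|: x∈[3,7], y∈[4,8] → 4·4 = 16.
|zone P∩zone Q∩zone R| = 9.
|zone P ∪ zone Q ∪ zone R| = 98 − 37 + 9 = 70.00.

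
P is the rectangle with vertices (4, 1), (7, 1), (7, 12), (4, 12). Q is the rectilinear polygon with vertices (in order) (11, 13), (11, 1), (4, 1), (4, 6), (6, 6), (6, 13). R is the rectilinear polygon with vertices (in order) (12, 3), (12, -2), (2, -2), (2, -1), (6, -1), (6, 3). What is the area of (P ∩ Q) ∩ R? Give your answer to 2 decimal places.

The region (P ∩ Q) ∩ R is the polygon with vertices (7,1), (6,1), (6,3), (7,3).
By the shoelace formula its area is 2.00.

2.00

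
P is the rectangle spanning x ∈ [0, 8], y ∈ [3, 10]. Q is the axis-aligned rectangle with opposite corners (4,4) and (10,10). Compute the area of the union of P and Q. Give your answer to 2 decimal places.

68.00

By inclusion–exclusion:
Individual areas: |P| = 56, |Q| = 36.
|P∩Q|: x∈[4,8], y∈[4,10] → 4·6 = 24.
|P ∪ Q| = 92 − 24 = 68.00.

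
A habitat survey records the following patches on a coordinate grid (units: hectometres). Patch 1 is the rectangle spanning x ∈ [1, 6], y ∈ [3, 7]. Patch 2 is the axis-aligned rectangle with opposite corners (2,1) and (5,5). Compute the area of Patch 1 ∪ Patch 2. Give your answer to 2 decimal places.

By inclusion–exclusion:
Individual areas: |Patch 1| = 20, |Patch 2| = 12.
|Patch 1∩Patch 2|: x∈[2,5], y∈[3,5] → 3·2 = 6.
|Patch 1 ∪ Patch 2| = 32 − 6 = 26.00.

26.00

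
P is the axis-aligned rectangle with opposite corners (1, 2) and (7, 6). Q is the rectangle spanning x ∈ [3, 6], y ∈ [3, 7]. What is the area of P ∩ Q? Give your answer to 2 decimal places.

9.00

|P∩Q|: x∈[3,6], y∈[3,6] → 3·3 = 9.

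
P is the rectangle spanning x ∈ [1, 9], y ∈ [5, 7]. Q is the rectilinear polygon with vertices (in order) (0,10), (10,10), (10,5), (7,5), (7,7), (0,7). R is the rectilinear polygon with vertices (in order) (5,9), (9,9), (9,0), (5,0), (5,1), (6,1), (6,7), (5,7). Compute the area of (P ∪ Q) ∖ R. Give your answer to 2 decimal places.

|P ∪ Q| = 48.
|(P ∪ Q) ∩ R| = 14.
|(P ∪ Q) ∖ R| = 48 − 14 = 34.00.

34.00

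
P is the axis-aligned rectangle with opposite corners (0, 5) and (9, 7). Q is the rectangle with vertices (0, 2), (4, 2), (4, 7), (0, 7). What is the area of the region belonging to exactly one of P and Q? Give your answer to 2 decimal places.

|P∩Q|: x∈[0,4], y∈[5,7] → 4·2 = 8.
|P △ Q| = |P| + |Q| − 2·|P∩Q| = 18 + 20 − 16 = 22.00.

22.00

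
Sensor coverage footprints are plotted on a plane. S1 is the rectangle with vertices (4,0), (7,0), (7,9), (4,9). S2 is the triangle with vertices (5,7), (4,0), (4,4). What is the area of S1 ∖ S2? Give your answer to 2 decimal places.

25.00

|S1| = 27, |S1∩S2| = 2.
|S1 ∖ S2| = |S1| − |S1∩S2| = 27 − 2 = 25.00.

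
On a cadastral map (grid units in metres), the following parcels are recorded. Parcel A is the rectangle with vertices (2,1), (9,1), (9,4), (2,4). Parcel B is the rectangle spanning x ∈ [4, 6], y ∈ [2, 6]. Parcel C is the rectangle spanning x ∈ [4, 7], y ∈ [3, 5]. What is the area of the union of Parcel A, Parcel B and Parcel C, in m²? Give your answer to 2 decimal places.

26.00

By inclusion–exclusion:
Individual areas: |Parcel A| = 21, |Parcel B| = 8, |Parcel C| = 6.
|Parcel A∩Parcel B|: x∈[4,6], y∈[2,4] → 2·2 = 4.
|Parcel A∩Parcel C|: x∈[4,7], y∈[3,4] → 3·1 = 3.
|Parcel B∩Parcel C|: x∈[4,6], y∈[3,5] → 2·2 = 4.
|Parcel A∩Parcel B∩Parcel C| = 2.
|Parcel A ∪ Parcel B ∪ Parcel C| = 35 − 11 + 2 = 26.00.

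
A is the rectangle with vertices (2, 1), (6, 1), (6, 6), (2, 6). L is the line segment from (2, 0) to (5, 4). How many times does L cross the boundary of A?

1

The segment meets the boundary at (2.75,1).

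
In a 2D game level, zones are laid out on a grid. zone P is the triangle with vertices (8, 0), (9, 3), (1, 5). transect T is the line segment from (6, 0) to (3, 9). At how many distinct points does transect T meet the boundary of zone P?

2

The segment meets the boundary at (4.636,4.091), (5.375,1.875).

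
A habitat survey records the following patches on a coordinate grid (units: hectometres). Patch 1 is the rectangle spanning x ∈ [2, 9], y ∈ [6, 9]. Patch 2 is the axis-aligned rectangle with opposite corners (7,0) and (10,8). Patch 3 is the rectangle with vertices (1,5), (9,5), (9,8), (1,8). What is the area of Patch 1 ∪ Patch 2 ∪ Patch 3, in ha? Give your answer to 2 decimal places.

49.00

By inclusion–exclusion:
Individual areas: |Patch 1| = 21, |Patch 2| = 24, |Patch 3| = 24.
|Patch 1∩Patch 2|: x∈[7,9], y∈[6,8] → 2·2 = 4.
|Patch 1∩Patch 3|: x∈[2,9], y∈[6,8] → 7·2 = 14.
|Patch 2∩Patch 3|: x∈[7,9], y∈[5,8] → 2·3 = 6.
|Patch 1∩Patch 2∩Patch 3| = 4.
|Patch 1 ∪ Patch 2 ∪ Patch 3| = 69 − 24 + 4 = 49.00.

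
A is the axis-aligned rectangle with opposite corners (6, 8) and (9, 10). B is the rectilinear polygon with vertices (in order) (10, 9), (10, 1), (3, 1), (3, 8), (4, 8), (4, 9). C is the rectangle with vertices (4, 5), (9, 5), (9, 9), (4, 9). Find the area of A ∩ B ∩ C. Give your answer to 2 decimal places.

The intersection is the polygon with vertices (6,8), (6,9), (9,9), (9,8).
By the shoelace formula its area is 3.00.

3.00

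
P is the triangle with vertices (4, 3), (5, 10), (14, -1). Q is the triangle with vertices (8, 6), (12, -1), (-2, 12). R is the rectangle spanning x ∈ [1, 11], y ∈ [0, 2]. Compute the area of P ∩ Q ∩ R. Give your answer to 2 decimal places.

The intersection is the polygon with vertices (11,0.75), (11,0.2), (10.486,0.405), (8.769,2), (10.286,2).
By the shoelace formula its area is 1.79.

1.79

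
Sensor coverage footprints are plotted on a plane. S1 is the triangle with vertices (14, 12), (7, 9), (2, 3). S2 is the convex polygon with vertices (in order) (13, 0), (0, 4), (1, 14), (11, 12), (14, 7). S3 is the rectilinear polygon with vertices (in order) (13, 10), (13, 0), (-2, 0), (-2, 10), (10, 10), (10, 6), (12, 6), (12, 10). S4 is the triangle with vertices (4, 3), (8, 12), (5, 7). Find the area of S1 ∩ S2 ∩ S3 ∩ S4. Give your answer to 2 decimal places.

1.31

The intersection is the polygon with vertices (4.462,4.846), (4.857,6.429), (6.286,8.143), (5,5.25).
By the shoelace formula its area is 1.31.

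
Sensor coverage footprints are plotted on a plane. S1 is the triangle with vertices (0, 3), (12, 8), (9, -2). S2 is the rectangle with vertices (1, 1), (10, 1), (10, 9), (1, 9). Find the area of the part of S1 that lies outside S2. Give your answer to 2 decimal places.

15.77

|S1| = 52.5, |S1∩S2| = 36.7306.
|S1 ∖ S2| = |S1| − |S1∩S2| = 52.5 − 36.7306 = 15.77.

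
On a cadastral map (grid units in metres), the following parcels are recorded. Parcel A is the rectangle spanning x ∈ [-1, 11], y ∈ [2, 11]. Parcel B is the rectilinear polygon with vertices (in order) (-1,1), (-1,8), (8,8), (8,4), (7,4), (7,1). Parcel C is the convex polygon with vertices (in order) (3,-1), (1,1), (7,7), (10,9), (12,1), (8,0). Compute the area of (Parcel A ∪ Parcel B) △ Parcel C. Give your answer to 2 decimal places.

|Parcel A ∪ Parcel B| = 116.
|(Parcel A ∪ Parcel B) ∩ Parcel C| = 41.
|(Parcel A ∪ Parcel B) △ Parcel C| = 116 + 58.5 − 82 = 92.50.

92.50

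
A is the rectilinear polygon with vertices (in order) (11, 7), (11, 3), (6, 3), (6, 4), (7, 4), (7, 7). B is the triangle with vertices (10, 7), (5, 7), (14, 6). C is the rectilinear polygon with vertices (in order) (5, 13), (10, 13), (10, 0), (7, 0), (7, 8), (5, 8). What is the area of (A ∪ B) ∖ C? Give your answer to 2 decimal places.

|A ∪ B| = 17.8472.
|(A ∪ B) ∩ C| = 12.
|(A ∪ B) ∖ C| = 17.8472 − 12 = 5.85.

5.85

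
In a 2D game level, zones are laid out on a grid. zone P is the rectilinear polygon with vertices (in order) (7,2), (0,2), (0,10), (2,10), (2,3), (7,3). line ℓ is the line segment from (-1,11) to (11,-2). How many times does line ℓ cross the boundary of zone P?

4

The segment meets the boundary at (6.385,3), (0,9.917), (7,2.333), (2,7.75).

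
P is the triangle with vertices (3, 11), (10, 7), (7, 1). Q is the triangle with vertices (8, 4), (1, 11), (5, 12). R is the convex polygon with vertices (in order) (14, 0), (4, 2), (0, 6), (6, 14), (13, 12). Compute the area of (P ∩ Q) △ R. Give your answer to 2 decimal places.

121.34

|P ∩ Q| = 9.928.
|(P ∩ Q) ∩ R| = 9.796.
|(P ∩ Q) △ R| = 9.928 + 131 − 19.5919 = 121.34.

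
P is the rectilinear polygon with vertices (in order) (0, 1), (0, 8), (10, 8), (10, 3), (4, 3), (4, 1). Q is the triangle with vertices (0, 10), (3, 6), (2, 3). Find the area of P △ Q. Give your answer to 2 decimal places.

|P| = 58, |Q| = 6.5, |P∩Q| = 5.5714.
|P △ Q| = |P| + |Q| − 2·|P∩Q| = 58 + 6.5 − 11.1429 = 53.36.

53.36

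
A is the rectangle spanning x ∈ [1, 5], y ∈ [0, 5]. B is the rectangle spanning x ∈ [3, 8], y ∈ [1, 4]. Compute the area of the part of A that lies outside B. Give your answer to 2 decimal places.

|A∩B|: x∈[3,5], y∈[1,4] → 2·3 = 6.
|A| = 20.
|A ∖ B| = |A| − |A∩B| = 20 − 6 = 14.00.

14.00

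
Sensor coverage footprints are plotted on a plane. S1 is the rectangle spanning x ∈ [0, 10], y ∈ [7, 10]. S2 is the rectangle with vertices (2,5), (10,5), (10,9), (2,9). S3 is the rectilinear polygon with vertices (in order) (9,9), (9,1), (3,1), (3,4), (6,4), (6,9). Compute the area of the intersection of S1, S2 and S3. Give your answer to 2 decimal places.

6.00

The intersection is the polygon with vertices (6,7), (6,9), (9,9), (9,7).
By the shoelace formula its area is 6.00.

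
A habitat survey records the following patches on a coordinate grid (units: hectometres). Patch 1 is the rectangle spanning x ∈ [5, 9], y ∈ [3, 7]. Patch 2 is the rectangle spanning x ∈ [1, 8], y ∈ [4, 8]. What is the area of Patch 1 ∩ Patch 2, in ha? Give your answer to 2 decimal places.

9.00

|Patch 1∩Patch 2|: x∈[5,8], y∈[4,7] → 3·3 = 9.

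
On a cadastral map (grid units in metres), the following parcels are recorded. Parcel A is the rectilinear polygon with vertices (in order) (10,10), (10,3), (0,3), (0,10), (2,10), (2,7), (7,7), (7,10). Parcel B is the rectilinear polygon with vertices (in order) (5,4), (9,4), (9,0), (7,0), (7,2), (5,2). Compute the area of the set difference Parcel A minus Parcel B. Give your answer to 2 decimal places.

|Parcel A| = 55, |Parcel A∩Parcel B| = 4.
|Parcel A ∖ Parcel B| = |Parcel A| − |Parcel A∩Parcel B| = 55 − 4 = 51.00.

51.00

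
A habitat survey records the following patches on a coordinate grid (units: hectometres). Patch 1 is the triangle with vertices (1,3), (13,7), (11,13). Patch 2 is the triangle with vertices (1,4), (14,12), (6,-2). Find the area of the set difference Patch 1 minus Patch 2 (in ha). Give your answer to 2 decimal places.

|Patch 1| = 40, |Patch 1∩Patch 2| = 25.634.
|Patch 1 ∖ Patch 2| = |Patch 1| − |Patch 1∩Patch 2| = 40 − 25.634 = 14.37.

14.37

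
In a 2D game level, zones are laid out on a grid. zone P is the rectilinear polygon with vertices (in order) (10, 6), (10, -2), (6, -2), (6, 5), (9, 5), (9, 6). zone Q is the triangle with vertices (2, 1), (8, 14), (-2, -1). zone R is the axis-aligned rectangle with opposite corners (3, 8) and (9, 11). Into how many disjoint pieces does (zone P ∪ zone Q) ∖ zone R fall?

(zone P ∪ zone Q) ∖ zone R splits into 3 disjoint pieces (area 29, area 16.3077, area 0.9231).

3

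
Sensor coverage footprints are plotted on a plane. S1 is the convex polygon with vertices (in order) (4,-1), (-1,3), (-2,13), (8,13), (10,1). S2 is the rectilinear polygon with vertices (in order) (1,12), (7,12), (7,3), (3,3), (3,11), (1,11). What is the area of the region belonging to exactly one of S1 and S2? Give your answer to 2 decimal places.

|S1| = 131, |S2| = 38, |S1∩S2| = 38.
|S1 △ S2| = |S1| + |S2| − 2·|S1∩S2| = 131 + 38 − 76 = 93.00.

93.00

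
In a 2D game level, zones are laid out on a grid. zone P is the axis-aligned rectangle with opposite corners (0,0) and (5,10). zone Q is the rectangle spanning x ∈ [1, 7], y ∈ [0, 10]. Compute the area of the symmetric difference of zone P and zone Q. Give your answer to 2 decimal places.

30.00

|zone P∩zone Q|: x∈[1,5], y∈[0,10] → 4·10 = 40.
|zone P △ zone Q| = |zone P| + |zone Q| − 2·|zone P∩zone Q| = 50 + 60 − 80 = 30.00.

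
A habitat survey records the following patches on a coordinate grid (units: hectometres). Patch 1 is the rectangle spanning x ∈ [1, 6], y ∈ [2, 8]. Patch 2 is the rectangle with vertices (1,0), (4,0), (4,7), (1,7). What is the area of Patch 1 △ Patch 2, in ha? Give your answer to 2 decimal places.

|Patch 1∩Patch 2|: x∈[1,4], y∈[2,7] → 3·5 = 15.
|Patch 1 △ Patch 2| = |Patch 1| + |Patch 2| − 2·|Patch 1∩Patch 2| = 30 + 21 − 30 = 21.00.

21.00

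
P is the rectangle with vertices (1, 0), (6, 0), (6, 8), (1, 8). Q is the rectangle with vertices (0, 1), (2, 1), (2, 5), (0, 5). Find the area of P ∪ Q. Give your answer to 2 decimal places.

44.00

By inclusion–exclusion:
Individual areas: |P| = 40, |Q| = 8.
|P∩Q|: x∈[1,2], y∈[1,5] → 1·4 = 4.
|P ∪ Q| = 48 − 4 = 44.00.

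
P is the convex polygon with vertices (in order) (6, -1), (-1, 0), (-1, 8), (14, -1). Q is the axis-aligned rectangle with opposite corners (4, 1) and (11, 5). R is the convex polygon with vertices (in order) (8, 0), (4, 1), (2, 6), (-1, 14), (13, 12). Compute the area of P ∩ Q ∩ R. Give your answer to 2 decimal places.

12.12

The intersection is the polygon with vertices (4,1), (4,5), (8.867,2.08), (8.417,1).
By the shoelace formula its area is 12.12.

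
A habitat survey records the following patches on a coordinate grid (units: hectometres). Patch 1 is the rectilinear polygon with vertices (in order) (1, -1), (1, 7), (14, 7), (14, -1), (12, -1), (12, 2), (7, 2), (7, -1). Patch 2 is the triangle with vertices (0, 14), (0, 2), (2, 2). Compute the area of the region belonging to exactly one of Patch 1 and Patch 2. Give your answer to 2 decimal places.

95.17

|Patch 1| = 89, |Patch 2| = 12, |Patch 1∩Patch 2| = 2.9167.
|Patch 1 △ Patch 2| = |Patch 1| + |Patch 2| − 2·|Patch 1∩Patch 2| = 89 + 12 − 5.8333 = 95.17.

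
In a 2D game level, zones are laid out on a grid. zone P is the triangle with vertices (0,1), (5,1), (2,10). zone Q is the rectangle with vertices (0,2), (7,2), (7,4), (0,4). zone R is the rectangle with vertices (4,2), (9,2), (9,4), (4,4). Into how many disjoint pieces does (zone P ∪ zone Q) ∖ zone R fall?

(zone P ∪ zone Q) ∖ zone R is a single connected region.

1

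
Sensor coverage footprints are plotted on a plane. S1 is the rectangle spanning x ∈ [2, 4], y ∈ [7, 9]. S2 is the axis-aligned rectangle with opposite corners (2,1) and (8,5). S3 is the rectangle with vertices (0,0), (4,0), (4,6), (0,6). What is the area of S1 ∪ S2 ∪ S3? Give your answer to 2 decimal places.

44.00

By inclusion–exclusion:
Individual areas: |S1| = 4, |S2| = 24, |S3| = 24.
|S1∩S2| = 0 (no overlap).
|S1∩S3| = 0 (no overlap).
|S2∩S3|: x∈[2,4], y∈[1,5] → 2·4 = 8.
|S1∩S2∩S3| = 0.
|S1 ∪ S2 ∪ S3| = 52 − 8 + 0 = 44.00.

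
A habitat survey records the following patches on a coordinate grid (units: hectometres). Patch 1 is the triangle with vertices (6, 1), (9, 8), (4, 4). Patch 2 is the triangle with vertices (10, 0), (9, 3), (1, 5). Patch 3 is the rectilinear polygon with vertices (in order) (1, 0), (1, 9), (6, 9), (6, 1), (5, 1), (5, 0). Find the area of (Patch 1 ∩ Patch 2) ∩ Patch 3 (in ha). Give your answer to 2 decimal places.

The region (Patch 1 ∩ Patch 2) ∩ Patch 3 is the polygon with vertices (4.706,2.941), (4,4), (4.238,4.191), (6,3.75), (6,2.222).
By the shoelace formula its area is 2.18.

2.18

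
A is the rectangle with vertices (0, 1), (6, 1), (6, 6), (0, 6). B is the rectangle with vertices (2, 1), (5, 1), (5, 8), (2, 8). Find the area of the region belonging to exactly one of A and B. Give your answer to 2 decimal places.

21.00

|A∩B|: x∈[2,5], y∈[1,6] → 3·5 = 15.
|A △ B| = |A| + |B| − 2·|A∩B| = 30 + 21 − 30 = 21.00.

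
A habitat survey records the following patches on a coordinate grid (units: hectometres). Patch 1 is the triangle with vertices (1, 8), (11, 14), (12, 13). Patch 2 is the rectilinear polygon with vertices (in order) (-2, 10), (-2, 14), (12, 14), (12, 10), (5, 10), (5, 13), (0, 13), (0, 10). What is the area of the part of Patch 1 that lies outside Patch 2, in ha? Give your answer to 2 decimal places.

|Patch 1| = 8, |Patch 1∩Patch 2| = 6.8.
|Patch 1 ∖ Patch 2| = |Patch 1| − |Patch 1∩Patch 2| = 8 − 6.8 = 1.20.

1.20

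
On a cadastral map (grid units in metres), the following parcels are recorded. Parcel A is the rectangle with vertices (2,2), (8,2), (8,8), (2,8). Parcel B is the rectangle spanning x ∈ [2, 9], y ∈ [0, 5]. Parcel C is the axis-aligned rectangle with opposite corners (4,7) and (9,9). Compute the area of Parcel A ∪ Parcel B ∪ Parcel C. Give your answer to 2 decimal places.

59.00

By inclusion–exclusion:
Individual areas: |Parcel A| = 36, |Parcel B| = 35, |Parcel C| = 10.
|Parcel A∩Parcel B|: x∈[2,8], y∈[2,5] → 6·3 = 18.
|Parcel A∩Parcel C|: x∈[4,8], y∈[7,8] → 4·1 = 4.
|Parcel B∩Parcel C| = 0 (no overlap).
|Parcel A∩Parcel B∩Parcel C| = 0.
|Parcel A ∪ Parcel B ∪ Parcel C| = 81 − 22 + 0 = 59.00.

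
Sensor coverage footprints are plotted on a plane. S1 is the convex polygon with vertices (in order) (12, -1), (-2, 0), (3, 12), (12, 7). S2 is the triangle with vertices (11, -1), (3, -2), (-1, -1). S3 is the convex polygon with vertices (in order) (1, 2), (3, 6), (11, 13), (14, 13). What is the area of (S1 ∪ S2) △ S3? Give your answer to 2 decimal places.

125.31

|S1 ∪ S2| = 128.5.
|(S1 ∪ S2) ∩ S3| = 14.3443.
|(S1 ∪ S2) △ S3| = 128.5 + 25.5 − 28.6886 = 125.31.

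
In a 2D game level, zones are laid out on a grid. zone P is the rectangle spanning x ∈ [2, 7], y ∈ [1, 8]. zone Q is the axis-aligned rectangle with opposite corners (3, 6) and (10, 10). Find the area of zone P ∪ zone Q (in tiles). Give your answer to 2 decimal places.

55.00

By inclusion–exclusion:
Individual areas: |zone P| = 35, |zone Q| = 28.
|zone P∩zone Q|: x∈[3,7], y∈[6,8] → 4·2 = 8.
|zone P ∪ zone Q| = 63 − 8 = 55.00.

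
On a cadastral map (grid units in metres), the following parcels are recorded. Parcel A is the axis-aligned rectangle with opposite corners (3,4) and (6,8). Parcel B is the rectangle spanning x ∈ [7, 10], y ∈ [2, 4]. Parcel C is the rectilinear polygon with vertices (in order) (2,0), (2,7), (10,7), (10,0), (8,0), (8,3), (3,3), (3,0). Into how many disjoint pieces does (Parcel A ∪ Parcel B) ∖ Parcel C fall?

2

(Parcel A ∪ Parcel B) ∖ Parcel C splits into 2 disjoint pieces (area 3, area 1).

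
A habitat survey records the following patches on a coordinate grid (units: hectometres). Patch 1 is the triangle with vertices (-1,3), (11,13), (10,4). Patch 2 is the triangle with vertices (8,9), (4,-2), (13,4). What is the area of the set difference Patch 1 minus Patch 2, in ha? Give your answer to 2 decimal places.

|Patch 1| = 49, |Patch 1∩Patch 2| = 13.6808.
|Patch 1 ∖ Patch 2| = |Patch 1| − |Patch 1∩Patch 2| = 49 − 13.6808 = 35.32.

35.32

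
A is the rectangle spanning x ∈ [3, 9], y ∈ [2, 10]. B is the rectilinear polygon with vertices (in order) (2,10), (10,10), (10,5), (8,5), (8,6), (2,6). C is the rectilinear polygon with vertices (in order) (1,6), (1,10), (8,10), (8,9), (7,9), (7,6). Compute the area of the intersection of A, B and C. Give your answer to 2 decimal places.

17.00

The intersection is the polygon with vertices (3,6), (3,10), (8,10), (8,9), (7,9), (7,6).
By the shoelace formula its area is 17.00.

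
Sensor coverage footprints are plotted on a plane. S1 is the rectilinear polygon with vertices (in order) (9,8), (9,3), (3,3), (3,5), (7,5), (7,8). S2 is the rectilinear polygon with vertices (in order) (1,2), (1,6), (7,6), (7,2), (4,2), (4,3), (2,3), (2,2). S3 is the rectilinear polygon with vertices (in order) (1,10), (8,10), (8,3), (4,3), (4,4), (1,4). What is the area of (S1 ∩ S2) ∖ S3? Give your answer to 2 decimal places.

|S1 ∩ S2| = 8.
|(S1 ∩ S2) ∩ S3| = 7.
|(S1 ∩ S2) ∖ S3| = 8 − 7 = 1.00.

1.00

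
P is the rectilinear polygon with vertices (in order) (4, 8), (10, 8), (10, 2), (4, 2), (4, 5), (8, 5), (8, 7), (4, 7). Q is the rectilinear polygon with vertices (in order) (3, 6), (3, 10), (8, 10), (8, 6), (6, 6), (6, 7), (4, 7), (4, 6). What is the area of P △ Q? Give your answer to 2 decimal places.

38.00

|P| = 28, |Q| = 18, |P∩Q| = 4.
|P △ Q| = |P| + |Q| − 2·|P∩Q| = 28 + 18 − 8 = 38.00.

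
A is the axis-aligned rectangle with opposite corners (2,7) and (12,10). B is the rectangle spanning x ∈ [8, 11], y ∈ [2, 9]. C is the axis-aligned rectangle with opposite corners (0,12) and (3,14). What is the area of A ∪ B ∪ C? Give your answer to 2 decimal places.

51.00

By inclusion–exclusion:
Individual areas: |A| = 30, |B| = 21, |C| = 6.
|A∩B|: x∈[8,11], y∈[7,9] → 3·2 = 6.
|A∩C| = 0 (no overlap).
|B∩C| = 0 (no overlap).
|A∩B∩C| = 0.
|A ∪ B ∪ C| = 57 − 6 + 0 = 51.00.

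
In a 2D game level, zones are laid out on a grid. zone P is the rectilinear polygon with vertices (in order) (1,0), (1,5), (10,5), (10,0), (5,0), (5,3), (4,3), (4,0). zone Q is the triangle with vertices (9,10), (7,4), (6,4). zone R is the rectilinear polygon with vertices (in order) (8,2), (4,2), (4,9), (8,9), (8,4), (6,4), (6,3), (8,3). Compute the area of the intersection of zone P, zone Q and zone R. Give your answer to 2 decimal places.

The intersection is the polygon with vertices (7,4), (6,4), (6.5,5), (7.333,5).
By the shoelace formula its area is 0.92.

0.92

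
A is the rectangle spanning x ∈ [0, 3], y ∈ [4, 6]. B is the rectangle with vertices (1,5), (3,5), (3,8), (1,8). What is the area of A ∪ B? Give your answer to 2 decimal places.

By inclusion–exclusion:
Individual areas: |A| = 6, |B| = 6.
|A∩B|: x∈[1,3], y∈[5,6] → 2·1 = 2.
|A ∪ B| = 12 − 2 = 10.00.

10.00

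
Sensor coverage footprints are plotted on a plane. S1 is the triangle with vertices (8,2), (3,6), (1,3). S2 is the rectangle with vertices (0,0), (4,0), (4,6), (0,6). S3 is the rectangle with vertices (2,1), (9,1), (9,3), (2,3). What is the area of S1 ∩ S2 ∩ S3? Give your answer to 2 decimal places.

0.57

The intersection is the polygon with vertices (4,2.571), (2,2.857), (2,3), (4,3).
By the shoelace formula its area is 0.57.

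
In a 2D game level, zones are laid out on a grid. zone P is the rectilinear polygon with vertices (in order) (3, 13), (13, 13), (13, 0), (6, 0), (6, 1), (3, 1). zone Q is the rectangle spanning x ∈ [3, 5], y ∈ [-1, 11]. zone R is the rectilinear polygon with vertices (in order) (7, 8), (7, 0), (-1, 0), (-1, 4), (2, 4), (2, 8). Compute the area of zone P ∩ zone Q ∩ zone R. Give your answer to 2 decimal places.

The intersection is the polygon with vertices (3,8), (5,8), (5,1), (3,1).
By the shoelace formula its area is 14.00.

14.00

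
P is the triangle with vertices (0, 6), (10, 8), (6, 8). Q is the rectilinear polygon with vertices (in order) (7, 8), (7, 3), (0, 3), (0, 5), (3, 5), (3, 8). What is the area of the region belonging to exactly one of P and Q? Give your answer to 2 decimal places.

|P| = 4, |Q| = 26, |P∩Q| = 2.5.
|P △ Q| = |P| + |Q| − 2·|P∩Q| = 4 + 26 − 5 = 25.00.

25.00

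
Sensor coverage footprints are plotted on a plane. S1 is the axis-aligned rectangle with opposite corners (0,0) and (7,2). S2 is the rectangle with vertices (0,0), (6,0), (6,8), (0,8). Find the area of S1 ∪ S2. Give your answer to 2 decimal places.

By inclusion–exclusion:
Individual areas: |S1| = 14, |S2| = 48.
|S1∩S2|: x∈[0,6], y∈[0,2] → 6·2 = 12.
|S1 ∪ S2| = 62 − 12 = 50.00.

50.00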